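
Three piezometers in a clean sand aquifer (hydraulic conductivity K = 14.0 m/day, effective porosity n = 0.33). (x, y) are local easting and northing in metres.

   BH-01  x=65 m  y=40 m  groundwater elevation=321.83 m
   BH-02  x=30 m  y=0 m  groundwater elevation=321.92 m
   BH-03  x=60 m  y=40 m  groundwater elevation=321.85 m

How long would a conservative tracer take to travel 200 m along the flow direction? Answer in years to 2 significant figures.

Taking BH-01 as reference: BH-02−BH-01 = (-35, -40, +0.09); BH-03−BH-01 = (-5, 0, +0.02).
Determinant of the coordinate differences = (-35)·0 − (-5)·(-40) = -200.
∂h/∂x = [(+0.09)·0 − (+0.02)·(-40)] / -200 = -0.004000
∂h/∂y = [(-35)·(+0.02) − (-5)·(+0.09)] / -200 = +0.001250
|∇h| = √(-0.004000² + 0.001250²) = 0.004191
Seepage velocity v = K·i/n = 14.0 × 0.004191 / 0.33 = 0.1778 m/day.
t = 200 / 0.1778 = 1125 days = 3.08 years.

3.1 years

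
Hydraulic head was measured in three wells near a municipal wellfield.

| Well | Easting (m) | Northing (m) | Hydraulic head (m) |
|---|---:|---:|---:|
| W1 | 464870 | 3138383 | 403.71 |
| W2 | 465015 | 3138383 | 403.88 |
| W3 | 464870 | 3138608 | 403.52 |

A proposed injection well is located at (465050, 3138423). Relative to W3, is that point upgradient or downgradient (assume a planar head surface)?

∂h/∂x = (403.88 − 403.71) / (465015 − 464870) = +0.001172
∂h/∂y = (403.52 − 403.71) / (3138608 − 3138383) = -0.0008444
Head at (465050, 3138423) = 403.71 + (+0.001172)·(180) + (-0.0008444)·(40) = 403.89 m.
That is higher than the 403.52 m at W3, so the point is upgradient.

upgradient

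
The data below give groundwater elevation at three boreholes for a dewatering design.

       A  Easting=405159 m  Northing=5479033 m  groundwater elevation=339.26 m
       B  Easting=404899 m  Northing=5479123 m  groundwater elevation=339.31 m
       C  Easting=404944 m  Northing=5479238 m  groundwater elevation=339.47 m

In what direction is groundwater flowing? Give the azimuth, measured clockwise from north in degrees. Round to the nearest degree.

Differences from A: to B (Δx, Δy, Δh) = (-260, 90, +0.05); to C = (-215, 205, +0.21).
Solve a·Δx + b·Δy = Δh: det = (-260)·205 − (-215)·90 = -33950.
∂h/∂x = [(+0.05)·205 − (+0.21)·90] / -33950 = +0.0002548
∂h/∂y = [(-260)·(+0.21) − (-215)·(+0.05)] / -33950 = +0.001292
Flow direction (−∇h) has components (-0.0002548 E, -0.001292 N).
Azimuth = atan2(E, N) = atan2(-0.0002548, -0.001292) = 191.2° ≈ 191°.

191°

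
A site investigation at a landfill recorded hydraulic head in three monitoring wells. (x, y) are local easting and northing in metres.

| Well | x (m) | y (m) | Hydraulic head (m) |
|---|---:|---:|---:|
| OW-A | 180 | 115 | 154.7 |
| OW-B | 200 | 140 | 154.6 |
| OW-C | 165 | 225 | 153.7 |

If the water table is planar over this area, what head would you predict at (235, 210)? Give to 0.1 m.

154.2 m

With h = a·x + b·y + c and OW-A as origin, the differences give:
  20·a + 25·b = -0.1
  (-15)·a + 110·b = -1.0
Eliminate b (×110 and ×25, subtract): 2575·a = 14.00 → a = ∂h/∂x = +0.005437
Back-substitute: b = ∂h/∂y = -0.008350.
h(235, 210) = 154.7 + (+0.005437)·(55) + (-0.008350)·(95) = 154.7 +0.299 -0.793 = 154.206 m.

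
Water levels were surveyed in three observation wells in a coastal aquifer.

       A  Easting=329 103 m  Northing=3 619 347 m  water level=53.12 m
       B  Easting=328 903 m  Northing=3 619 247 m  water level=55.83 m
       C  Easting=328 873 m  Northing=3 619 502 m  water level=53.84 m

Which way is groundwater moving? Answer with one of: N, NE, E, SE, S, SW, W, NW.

NE

Three-point gradient (reference A): Δ to B = (-200, -100, +2.71), Δ to C = (-230, 155, +0.72).
∂h/∂x = -0.009112, ∂h/∂y = -0.008876 (det = -54000).
Flow = −∇h = (+0.009112 east, +0.008876 north), which points northeast.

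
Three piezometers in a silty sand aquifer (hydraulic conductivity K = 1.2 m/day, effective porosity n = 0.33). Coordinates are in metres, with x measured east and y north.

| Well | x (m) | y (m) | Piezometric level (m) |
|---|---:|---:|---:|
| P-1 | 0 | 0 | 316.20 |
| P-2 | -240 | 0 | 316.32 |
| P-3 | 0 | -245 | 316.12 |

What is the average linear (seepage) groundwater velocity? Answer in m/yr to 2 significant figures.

∂h/∂x = (316.32 − 316.20) / (-240 − 0) = -0.0005000
∂h/∂y = (316.12 − 316.20) / (-245 − 0) = +0.0003265
|∇h| = √(-0.0005000² + 0.0003265²) = 0.0005972
Seepage velocity v = K·i/n = 1.2 × 0.0005972 / 0.33 = 0.002172 m/day = 0.7933 m/yr.

0.79 m/yr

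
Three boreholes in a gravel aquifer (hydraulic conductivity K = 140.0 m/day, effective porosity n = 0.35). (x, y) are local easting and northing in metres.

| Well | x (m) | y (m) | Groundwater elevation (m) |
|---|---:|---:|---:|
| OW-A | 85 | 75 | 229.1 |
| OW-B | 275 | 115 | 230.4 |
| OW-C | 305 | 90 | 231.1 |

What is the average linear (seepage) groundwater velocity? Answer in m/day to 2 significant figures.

7.5 m/day

Differences from OW-A: to OW-B (Δx, Δy, Δh) = (190, 40, +1.3); to OW-C = (220, 15, +2.0).
Determinant of the coordinate differences = 190·15 − 220·40 = -5950.
∂h/∂x = [(+1.3)·15 − (+2.0)·40] / -5950 = +0.01017
∂h/∂y = [190·(+2.0) − 220·(+1.3)] / -5950 = -0.01580
|∇h| = √(0.01017² + -0.01580²) = 0.01879
Seepage velocity v = K·i/n = 140.0 × 0.01879 / 0.35 = 7.516 m/day.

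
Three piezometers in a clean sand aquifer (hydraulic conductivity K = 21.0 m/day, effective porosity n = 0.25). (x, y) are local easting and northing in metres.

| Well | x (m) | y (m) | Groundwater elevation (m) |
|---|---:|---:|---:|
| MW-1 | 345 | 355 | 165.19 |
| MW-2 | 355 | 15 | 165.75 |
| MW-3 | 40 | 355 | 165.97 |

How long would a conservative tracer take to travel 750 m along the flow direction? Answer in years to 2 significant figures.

Three-point gradient (reference MW-1): Δ to MW-2 = (10, -340, +0.56), Δ to MW-3 = (-305, 0, +0.78).
∂h/∂x = -0.002557, ∂h/∂y = -0.001722 (det = -103700).
|∇h| = √(-0.002557² + -0.001722²) = 0.003083
Seepage velocity v = K·i/n = 21.0 × 0.003083 / 0.25 = 0.259 m/day.
t = 750 / 0.259 = 2896 days = 7.93 years.

7.9 years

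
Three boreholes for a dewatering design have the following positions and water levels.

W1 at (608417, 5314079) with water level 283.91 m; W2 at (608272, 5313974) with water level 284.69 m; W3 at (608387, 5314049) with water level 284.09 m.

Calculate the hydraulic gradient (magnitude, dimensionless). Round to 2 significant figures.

0.0044

With h = a·x + b·y + c and W1 as origin, the differences give:
  (-145)·a + (-105)·b = +0.78
  (-30)·a + (-30)·b = +0.18
Eliminate b (×(-30) and ×(-105), subtract): 1200·a = -4.500 → a = ∂h/∂x = -0.003750
Back-substitute: b = ∂h/∂y = -0.002250.
|∇h| = √(-0.003750² + -0.002250²) = 0.004373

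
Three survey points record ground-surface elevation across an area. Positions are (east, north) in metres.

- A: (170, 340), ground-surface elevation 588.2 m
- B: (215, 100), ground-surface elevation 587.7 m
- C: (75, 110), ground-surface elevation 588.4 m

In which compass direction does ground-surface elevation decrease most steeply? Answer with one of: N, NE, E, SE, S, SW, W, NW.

Differences from A: to B (Δx, Δy, Δh) = (45, -240, -0.5); to C = (-95, -230, +0.2).
Solve a·Δx + b·Δy = Δz: det = 45·(-230) − (-95)·(-240) = -33150.
∂z/∂x = [(-0.5)·(-230) − (+0.2)·(-240)] / -33150 = -0.004917
∂z/∂y = [45·(+0.2) − (-95)·(-0.5)] / -33150 = +0.001161
Steepest decrease is along −∇f = (+0.004917 E, -0.001161 N) → east.

E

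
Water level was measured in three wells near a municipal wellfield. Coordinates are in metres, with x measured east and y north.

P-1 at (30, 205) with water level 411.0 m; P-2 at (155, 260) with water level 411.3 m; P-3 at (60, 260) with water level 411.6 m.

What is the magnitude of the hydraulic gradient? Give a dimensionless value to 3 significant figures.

0.0130

Differences from P-1: to P-2 (Δx, Δy, Δh) = (125, 55, +0.3); to P-3 = (30, 55, +0.6).
Determinant of the coordinate differences = 125·55 − 30·55 = 5225.
∂h/∂x = [(+0.3)·55 − (+0.6)·55] / 5225 = -0.003158
∂h/∂y = [125·(+0.6) − 30·(+0.3)] / 5225 = +0.01263
|∇h| = √(-0.003158² + 0.01263²) = 0.01302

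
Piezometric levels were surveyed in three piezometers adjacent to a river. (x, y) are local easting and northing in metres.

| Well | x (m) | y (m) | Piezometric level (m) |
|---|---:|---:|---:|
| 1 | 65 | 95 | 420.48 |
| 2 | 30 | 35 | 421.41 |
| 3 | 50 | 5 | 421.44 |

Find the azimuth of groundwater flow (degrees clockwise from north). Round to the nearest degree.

Differences from 1: to 2 (Δx, Δy, Δh) = (-35, -60, +0.93); to 3 = (-15, -90, +0.96).
Solve a·Δx + b·Δy = Δh: det = (-35)·(-90) − (-15)·(-60) = 2250.
∂h/∂x = [(+0.93)·(-90) − (+0.96)·(-60)] / 2250 = -0.01160
∂h/∂y = [(-35)·(+0.96) − (-15)·(+0.93)] / 2250 = -0.008733
Flow direction (−∇h) has components (+0.01160 E, +0.008733 N).
Azimuth = atan2(E, N) = atan2(+0.01160, +0.008733) = 53.0° ≈ 053°.

053°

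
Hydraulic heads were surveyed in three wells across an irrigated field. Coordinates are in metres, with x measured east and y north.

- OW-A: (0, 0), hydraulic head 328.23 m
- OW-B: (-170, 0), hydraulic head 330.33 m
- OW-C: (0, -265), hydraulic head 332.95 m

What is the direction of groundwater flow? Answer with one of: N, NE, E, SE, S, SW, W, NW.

NE

∂h/∂x = (330.33 − 328.23) / (-170 − 0) = -0.01235
∂h/∂y = (332.95 − 328.23) / (-265 − 0) = -0.01781
Flow = −∇h = (+0.01235 east, +0.01781 north), which points northeast.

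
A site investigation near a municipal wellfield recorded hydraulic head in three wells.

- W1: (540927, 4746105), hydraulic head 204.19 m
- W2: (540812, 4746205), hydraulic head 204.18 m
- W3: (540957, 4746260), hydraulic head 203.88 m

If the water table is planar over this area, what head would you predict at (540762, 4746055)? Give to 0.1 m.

Taking W1 as reference: W2−W1 = (-115, 100, -0.01); W3−W1 = (30, 155, -0.31).
Determinant of the coordinate differences = (-115)·155 − 30·100 = -20825.
∂h/∂x = [(-0.01)·155 − (-0.31)·100] / -20825 = -0.001414
∂h/∂y = [(-115)·(-0.31) − 30·(-0.01)] / -20825 = -0.001726
h(540762, 4746055) = 204.19 + (-0.001414)·(-165) + (-0.001726)·(-50) = 204.19 +0.233 +0.086 = 204.510 m.

204.5 m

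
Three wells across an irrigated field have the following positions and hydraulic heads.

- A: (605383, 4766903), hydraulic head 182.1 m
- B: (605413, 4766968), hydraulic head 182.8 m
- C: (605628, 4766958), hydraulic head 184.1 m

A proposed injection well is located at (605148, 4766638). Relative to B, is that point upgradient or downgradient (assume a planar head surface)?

Taking A as reference: B−A = (30, 65, +0.7); C−A = (245, 55, +2.0).
Solve a·Δx + b·Δy = Δh: det = 30·55 − 245·65 = -14275.
∂h/∂x = [(+0.7)·55 − (+2.0)·65] / -14275 = +0.006410
∂h/∂y = [30·(+2.0) − 245·(+0.7)] / -14275 = +0.007811
Head at (605148, 4766638) = 182.1 + (+0.006410)·(-235) + (+0.007811)·(-265) = 178.52 m.
That is lower than the 182.8 m at B, so the point is downgradient.

downgradient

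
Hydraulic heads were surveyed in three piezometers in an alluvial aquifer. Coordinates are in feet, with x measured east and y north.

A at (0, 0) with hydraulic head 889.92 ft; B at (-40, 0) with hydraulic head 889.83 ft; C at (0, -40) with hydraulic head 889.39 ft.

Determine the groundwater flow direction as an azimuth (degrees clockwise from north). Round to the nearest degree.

190°

∂h/∂x = (889.83 − 889.92) / (-40 − 0) = +0.002250
∂h/∂y = (889.39 − 889.92) / (-40 − 0) = +0.01325
Flow direction (−∇h) has components (-0.002250 E, -0.01325 N).
Azimuth = atan2(E, N) = atan2(-0.002250, -0.01325) = 189.6° ≈ 190°.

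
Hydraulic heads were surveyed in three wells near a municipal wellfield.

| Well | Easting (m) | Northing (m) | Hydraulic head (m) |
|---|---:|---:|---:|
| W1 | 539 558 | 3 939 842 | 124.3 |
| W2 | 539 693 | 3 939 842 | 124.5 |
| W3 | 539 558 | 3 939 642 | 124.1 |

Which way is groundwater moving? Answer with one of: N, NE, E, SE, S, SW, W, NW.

∂h/∂x = (124.5 − 124.3) / (539693 − 539558) = +0.001481
∂h/∂y = (124.1 − 124.3) / (3939642 − 3939842) = +0.001000
Flow = −∇h = (-0.001481 east, -0.001000 north), which points southwest.

SW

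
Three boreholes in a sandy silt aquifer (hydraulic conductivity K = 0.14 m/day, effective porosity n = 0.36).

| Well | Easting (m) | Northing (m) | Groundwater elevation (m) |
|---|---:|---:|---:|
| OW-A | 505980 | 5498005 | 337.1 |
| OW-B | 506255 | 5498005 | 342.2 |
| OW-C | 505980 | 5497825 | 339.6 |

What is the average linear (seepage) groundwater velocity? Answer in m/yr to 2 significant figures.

3.3 m/yr

∂h/∂x = (342.2 − 337.1) / (506255 − 505980) = +0.01855
∂h/∂y = (339.6 − 337.1) / (5497825 − 5498005) = -0.01389
|∇h| = √(0.01855² + -0.01389²) = 0.02317
Seepage velocity v = K·i/n = 0.14 × 0.02317 / 0.36 = 0.009011 m/day = 3.291 m/yr.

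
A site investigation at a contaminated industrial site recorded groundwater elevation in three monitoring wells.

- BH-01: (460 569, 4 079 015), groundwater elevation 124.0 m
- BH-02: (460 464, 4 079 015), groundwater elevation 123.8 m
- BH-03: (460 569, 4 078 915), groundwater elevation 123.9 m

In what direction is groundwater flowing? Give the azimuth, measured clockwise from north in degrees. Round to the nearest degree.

242°

∂h/∂x = (123.8 − 124.0) / (460464 − 460569) = +0.001905
∂h/∂y = (123.9 − 124.0) / (4078915 − 4079015) = +0.0010000
Flow direction (−∇h) has components (-0.001905 E, -0.0010000 N).
Azimuth = atan2(E, N) = atan2(-0.001905, -0.0010000) = 242.3° ≈ 242°.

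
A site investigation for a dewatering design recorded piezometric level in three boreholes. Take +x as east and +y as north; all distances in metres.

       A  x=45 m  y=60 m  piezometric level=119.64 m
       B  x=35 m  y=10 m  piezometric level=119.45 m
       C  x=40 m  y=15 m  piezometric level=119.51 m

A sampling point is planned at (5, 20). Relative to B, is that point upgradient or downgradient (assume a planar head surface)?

Differences from A: to B (Δx, Δy, Δh) = (-10, -50, -0.19); to C = (-5, -45, -0.13).
Determinant of the coordinate differences = (-10)·(-45) − (-5)·(-50) = 200.
∂h/∂x = [(-0.19)·(-45) − (-0.13)·(-50)] / 200 = +0.01025
∂h/∂y = [(-10)·(-0.13) − (-5)·(-0.19)] / 200 = +0.001750
Head at (5, 20) = 119.64 + (+0.01025)·(-40) + (+0.001750)·(-40) = 119.16 m.
That is lower than the 119.45 m at B, so the point is downgradient.

downgradient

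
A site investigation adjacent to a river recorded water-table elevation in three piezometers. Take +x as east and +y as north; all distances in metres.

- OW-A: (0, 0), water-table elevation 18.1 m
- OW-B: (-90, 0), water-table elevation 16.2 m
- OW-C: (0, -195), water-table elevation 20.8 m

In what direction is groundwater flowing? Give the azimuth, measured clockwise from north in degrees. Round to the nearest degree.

∂h/∂x = (16.2 − 18.1) / (-90 − 0) = +0.02111
∂h/∂y = (20.8 − 18.1) / (-195 − 0) = -0.01385
Flow direction (−∇h) has components (-0.02111 E, +0.01385 N).
Azimuth = atan2(E, N) = atan2(-0.02111, +0.01385) = 303.3° ≈ 303°.

303°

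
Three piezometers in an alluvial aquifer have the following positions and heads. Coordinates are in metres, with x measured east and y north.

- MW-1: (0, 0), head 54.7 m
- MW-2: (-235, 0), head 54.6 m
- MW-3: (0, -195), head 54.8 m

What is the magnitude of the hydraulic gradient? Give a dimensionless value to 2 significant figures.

0.00067

∂h/∂x = (54.6 − 54.7) / (-235 − 0) = +0.0004255
∂h/∂y = (54.8 − 54.7) / (-195 − 0) = -0.0005128
|∇h| = √(0.0004255² + -0.0005128²) = 0.0006663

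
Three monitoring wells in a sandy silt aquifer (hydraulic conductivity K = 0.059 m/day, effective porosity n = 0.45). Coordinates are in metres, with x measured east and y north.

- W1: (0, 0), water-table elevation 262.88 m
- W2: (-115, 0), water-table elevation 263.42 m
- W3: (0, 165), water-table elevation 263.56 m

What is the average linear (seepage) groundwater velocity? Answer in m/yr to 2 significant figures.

∂h/∂x = (263.42 − 262.88) / (-115 − 0) = -0.004696
∂h/∂y = (263.56 − 262.88) / (165 − 0) = +0.004121
|∇h| = √(-0.004696² + 0.004121²) = 0.006248
Seepage velocity v = K·i/n = 0.059 × 0.006248 / 0.45 = 0.0008192 m/day = 0.2992 m/yr.

0.30 m/yr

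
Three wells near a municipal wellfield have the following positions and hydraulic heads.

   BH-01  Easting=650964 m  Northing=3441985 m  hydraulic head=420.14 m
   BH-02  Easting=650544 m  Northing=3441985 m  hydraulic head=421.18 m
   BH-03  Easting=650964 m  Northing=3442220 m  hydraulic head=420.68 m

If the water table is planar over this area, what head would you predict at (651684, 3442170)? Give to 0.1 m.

∂h/∂x = (421.18 − 420.14) / (650544 − 650964) = -0.002476
∂h/∂y = (420.68 − 420.14) / (3442220 − 3441985) = +0.002298
h(651684, 3442170) = 420.14 + (-0.002476)·(720) + (+0.002298)·(185) = 420.14 -1.783 +0.425 = 418.782 m.

418.8 m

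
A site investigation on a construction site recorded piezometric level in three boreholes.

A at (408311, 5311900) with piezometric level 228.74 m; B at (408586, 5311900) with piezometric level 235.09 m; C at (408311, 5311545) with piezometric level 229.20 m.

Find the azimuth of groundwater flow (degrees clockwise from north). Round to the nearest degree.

∂h/∂x = (235.09 − 228.74) / (408586 − 408311) = +0.02309
∂h/∂y = (229.20 − 228.74) / (5311545 − 5311900) = -0.001296
Flow direction (−∇h) has components (-0.02309 E, +0.001296 N).
Azimuth = atan2(E, N) = atan2(-0.02309, +0.001296) = 273.2° ≈ 273°.

273°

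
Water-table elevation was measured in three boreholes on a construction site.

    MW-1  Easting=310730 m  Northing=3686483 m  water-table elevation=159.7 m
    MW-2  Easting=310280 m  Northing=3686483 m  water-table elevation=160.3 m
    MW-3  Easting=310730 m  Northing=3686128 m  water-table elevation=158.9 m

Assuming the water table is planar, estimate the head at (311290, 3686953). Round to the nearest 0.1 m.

∂h/∂x = (160.3 − 159.7) / (310280 − 310730) = -0.001333
∂h/∂y = (158.9 − 159.7) / (3686128 − 3686483) = +0.002254
h(311290, 3686953) = 159.7 + (-0.001333)·(560) + (+0.002254)·(470) = 159.7 -0.747 +1.059 = 160.012 m.

160.0 m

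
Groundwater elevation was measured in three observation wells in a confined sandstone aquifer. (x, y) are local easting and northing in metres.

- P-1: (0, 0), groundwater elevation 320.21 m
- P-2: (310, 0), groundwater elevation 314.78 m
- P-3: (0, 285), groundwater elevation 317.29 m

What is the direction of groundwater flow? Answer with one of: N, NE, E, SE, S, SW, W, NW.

∂h/∂x = (314.78 − 320.21) / (310 − 0) = -0.01752
∂h/∂y = (317.29 − 320.21) / (285 − 0) = -0.01025
Flow = −∇h = (+0.01752 east, +0.01025 north), which points northeast.

NE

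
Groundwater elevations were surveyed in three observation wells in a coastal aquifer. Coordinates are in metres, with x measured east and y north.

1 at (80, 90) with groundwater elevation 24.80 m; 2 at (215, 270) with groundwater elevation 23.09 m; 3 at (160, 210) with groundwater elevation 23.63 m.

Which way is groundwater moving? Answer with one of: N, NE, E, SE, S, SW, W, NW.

Three-point gradient (reference 1): Δ to 2 = (135, 180, -1.71), Δ to 3 = (80, 120, -1.17).
∂h/∂x = +0.003000, ∂h/∂y = -0.01175 (det = 1800).
Flow = −∇h = (-0.003000 east, +0.01175 north), which points north.

N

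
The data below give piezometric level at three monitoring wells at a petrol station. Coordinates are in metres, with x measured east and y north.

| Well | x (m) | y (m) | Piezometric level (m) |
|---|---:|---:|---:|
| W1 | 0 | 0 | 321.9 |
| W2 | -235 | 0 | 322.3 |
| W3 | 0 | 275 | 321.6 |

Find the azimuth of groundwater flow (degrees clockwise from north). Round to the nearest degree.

∂h/∂x = (322.3 − 321.9) / (-235 − 0) = -0.001702
∂h/∂y = (321.6 − 321.9) / (275 − 0) = -0.001091
Flow direction (−∇h) has components (+0.001702 E, +0.001091 N).
Azimuth = atan2(E, N) = atan2(+0.001702, +0.001091) = 57.3° ≈ 057°.

057°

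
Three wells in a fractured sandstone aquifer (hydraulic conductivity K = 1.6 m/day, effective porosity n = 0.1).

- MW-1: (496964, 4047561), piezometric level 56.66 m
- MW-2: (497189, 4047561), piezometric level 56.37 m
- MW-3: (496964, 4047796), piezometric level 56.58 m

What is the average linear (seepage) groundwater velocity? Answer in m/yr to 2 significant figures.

7.8 m/yr

∂h/∂x = (56.37 − 56.66) / (497189 − 496964) = -0.001289
∂h/∂y = (56.58 − 56.66) / (4047796 − 4047561) = -0.0003404
|∇h| = √(-0.001289² + -0.0003404²) = 0.001333
Seepage velocity v = K·i/n = 1.6 × 0.001333 / 0.1 = 0.02133 m/day = 7.791 m/yr.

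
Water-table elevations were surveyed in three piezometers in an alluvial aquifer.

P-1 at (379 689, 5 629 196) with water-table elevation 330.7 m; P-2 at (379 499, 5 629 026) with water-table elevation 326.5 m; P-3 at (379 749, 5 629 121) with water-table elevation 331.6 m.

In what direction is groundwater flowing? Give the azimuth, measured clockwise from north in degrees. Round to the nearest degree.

Taking P-1 as reference: P-2−P-1 = (-190, -170, -4.2); P-3−P-1 = (60, -75, +0.9).
Determinant of the coordinate differences = (-190)·(-75) − 60·(-170) = 24450.
∂h/∂x = [(-4.2)·(-75) − (+0.9)·(-170)] / 24450 = +0.01914
∂h/∂y = [(-190)·(+0.9) − 60·(-4.2)] / 24450 = +0.003313
Flow direction (−∇h) has components (-0.01914 E, -0.003313 N).
Azimuth = atan2(E, N) = atan2(-0.01914, -0.003313) = 260.2° ≈ 260°.

260°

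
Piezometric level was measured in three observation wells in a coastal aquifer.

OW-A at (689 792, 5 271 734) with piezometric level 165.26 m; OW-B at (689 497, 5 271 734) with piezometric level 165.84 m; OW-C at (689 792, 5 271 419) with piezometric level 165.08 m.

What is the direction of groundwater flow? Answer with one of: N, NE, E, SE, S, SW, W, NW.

E

∂h/∂x = (165.84 − 165.26) / (689497 − 689792) = -0.001966
∂h/∂y = (165.08 − 165.26) / (5271419 − 5271734) = +0.0005714
Flow = −∇h = (+0.001966 east, -0.0005714 north), which points east.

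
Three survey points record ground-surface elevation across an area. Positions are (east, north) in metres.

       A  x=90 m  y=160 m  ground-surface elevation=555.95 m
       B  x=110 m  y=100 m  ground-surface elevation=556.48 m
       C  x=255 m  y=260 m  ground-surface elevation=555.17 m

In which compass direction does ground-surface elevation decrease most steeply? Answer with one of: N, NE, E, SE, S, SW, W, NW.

Differences from A: to B (Δx, Δy, Δh) = (20, -60, +0.53); to C = (165, 100, -0.78).
Solve a·Δx + b·Δy = Δz: det = 20·100 − 165·(-60) = 11900.
∂z/∂x = [(+0.53)·100 − (-0.78)·(-60)] / 11900 = +0.0005210
∂z/∂y = [20·(-0.78) − 165·(+0.53)] / 11900 = -0.008660
Steepest decrease is along −∇f = (-0.0005210 E, +0.008660 N) → north.

N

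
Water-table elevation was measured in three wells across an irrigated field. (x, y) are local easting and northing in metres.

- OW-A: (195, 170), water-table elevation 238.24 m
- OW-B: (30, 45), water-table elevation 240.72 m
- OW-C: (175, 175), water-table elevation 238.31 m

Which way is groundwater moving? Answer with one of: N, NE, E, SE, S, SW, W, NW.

Differences from OW-A: to OW-B (Δx, Δy, Δh) = (-165, -125, +2.48); to OW-C = (-20, 5, +0.07).
Solve a·Δx + b·Δy = Δh: det = (-165)·5 − (-20)·(-125) = -3325.
∂h/∂x = [(+2.48)·5 − (+0.07)·(-125)] / -3325 = -0.006361
∂h/∂y = [(-165)·(+0.07) − (-20)·(+2.48)] / -3325 = -0.01144
Flow = −∇h = (+0.006361 east, +0.01144 north), which points northeast.

NE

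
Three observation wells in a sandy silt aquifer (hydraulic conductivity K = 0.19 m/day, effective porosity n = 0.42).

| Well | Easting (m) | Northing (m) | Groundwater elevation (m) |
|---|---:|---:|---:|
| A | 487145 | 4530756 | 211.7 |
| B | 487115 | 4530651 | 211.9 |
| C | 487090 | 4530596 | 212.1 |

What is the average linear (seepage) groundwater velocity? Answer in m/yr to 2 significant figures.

Differences from A: to B (Δx, Δy, Δh) = (-30, -105, +0.2); to C = (-55, -160, +0.4).
Determinant of the coordinate differences = (-30)·(-160) − (-55)·(-105) = -975.
∂h/∂x = [(+0.2)·(-160) − (+0.4)·(-105)] / -975 = -0.01026
∂h/∂y = [(-30)·(+0.4) − (-55)·(+0.2)] / -975 = +0.001026
|∇h| = √(-0.01026² + 0.001026²) = 0.01031
Seepage velocity v = K·i/n = 0.19 × 0.01031 / 0.42 = 0.004664 m/day = 1.704 m/yr.

1.7 m/yr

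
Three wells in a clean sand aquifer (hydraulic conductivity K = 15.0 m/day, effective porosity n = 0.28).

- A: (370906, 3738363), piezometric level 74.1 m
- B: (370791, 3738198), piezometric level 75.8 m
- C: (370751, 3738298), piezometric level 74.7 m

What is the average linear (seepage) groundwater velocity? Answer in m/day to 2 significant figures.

0.58 m/day

With h = a·x + b·y + c and A as origin, the differences give:
  (-115)·a + (-165)·b = +1.7
  (-155)·a + (-65)·b = +0.6
Eliminate b (×(-65) and ×(-165), subtract): -18100·a = -11.50 → a = ∂h/∂x = +0.0006354
Back-substitute: b = ∂h/∂y = -0.01075.
|∇h| = √(0.0006354² + -0.01075²) = 0.01077
Seepage velocity v = K·i/n = 15.0 × 0.01077 / 0.28 = 0.577 m/day.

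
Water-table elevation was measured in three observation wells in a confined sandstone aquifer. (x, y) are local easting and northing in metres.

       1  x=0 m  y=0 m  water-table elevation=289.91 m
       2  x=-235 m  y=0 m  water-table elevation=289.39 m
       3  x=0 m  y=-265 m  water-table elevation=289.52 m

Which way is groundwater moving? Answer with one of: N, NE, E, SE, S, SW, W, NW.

SW

∂h/∂x = (289.39 − 289.91) / (-235 − 0) = +0.002213
∂h/∂y = (289.52 − 289.91) / (-265 − 0) = +0.001472
Flow = −∇h = (-0.002213 east, -0.001472 north), which points southwest.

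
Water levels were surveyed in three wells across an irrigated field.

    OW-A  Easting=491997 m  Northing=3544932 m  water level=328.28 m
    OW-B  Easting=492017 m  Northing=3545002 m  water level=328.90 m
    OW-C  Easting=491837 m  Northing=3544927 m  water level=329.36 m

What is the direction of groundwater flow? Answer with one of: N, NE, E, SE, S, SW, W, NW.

Taking OW-A as reference: OW-B−OW-A = (20, 70, +0.62); OW-C−OW-A = (-160, -5, +1.08).
Determinant of the coordinate differences = 20·(-5) − (-160)·70 = 11100.
∂h/∂x = [(+0.62)·(-5) − (+1.08)·70] / 11100 = -0.007090
∂h/∂y = [20·(+1.08) − (-160)·(+0.62)] / 11100 = +0.01088
Flow = −∇h = (+0.007090 east, -0.01088 north), which points southeast.

SE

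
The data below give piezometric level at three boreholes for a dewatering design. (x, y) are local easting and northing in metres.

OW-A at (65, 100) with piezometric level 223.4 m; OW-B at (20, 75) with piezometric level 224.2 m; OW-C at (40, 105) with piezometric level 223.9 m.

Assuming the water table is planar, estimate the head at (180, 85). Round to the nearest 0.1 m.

Differences from OW-A: to OW-B (Δx, Δy, Δh) = (-45, -25, +0.8); to OW-C = (-25, 5, +0.5).
Solve a·Δx + b·Δy = Δh: det = (-45)·5 − (-25)·(-25) = -850.
∂h/∂x = [(+0.8)·5 − (+0.5)·(-25)] / -850 = -0.01941
∂h/∂y = [(-45)·(+0.5) − (-25)·(+0.8)] / -850 = +0.002941
h(180, 85) = 223.4 + (-0.01941)·(115) + (+0.002941)·(-15) = 223.4 -2.232 -0.044 = 221.124 m.

221.1 m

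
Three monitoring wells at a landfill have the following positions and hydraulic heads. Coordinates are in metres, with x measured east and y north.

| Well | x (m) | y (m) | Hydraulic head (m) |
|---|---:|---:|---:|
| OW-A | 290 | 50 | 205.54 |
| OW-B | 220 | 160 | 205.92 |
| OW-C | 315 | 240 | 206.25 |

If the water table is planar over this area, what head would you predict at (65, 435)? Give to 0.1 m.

Differences from OW-A: to OW-B (Δx, Δy, Δh) = (-70, 110, +0.38); to OW-C = (25, 190, +0.71).
Solve a·Δx + b·Δy = Δh: det = (-70)·190 − 25·110 = -16050.
∂h/∂x = [(+0.38)·190 − (+0.71)·110] / -16050 = +0.0003676
∂h/∂y = [(-70)·(+0.71) − 25·(+0.38)] / -16050 = +0.003688
h(65, 435) = 205.54 + (+0.0003676)·(-225) + (+0.003688)·(385) = 205.54 -0.083 +1.420 = 206.877 m.

206.9 m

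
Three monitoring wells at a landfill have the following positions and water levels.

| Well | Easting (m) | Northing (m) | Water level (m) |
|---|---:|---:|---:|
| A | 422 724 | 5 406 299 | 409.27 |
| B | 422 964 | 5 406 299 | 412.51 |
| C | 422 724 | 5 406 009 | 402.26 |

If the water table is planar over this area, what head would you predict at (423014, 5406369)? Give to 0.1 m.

∂h/∂x = (412.51 − 409.27) / (422964 − 422724) = +0.01350
∂h/∂y = (402.26 − 409.27) / (5406009 − 5406299) = +0.02417
h(423014, 5406369) = 409.27 + (+0.01350)·(290) + (+0.02417)·(70) = 409.27 +3.915 +1.692 = 414.877 m.

414.9 m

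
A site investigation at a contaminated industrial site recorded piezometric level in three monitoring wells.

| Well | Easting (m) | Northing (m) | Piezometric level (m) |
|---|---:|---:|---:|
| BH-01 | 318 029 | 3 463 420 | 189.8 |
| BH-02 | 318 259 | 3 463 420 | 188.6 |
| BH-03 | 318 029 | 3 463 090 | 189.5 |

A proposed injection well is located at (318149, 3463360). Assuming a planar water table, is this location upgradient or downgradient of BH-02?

∂h/∂x = (188.6 − 189.8) / (318259 − 318029) = -0.005217
∂h/∂y = (189.5 − 189.8) / (3463090 − 3463420) = +0.0009091
Head at (318149, 3463360) = 189.8 + (-0.005217)·(120) + (+0.0009091)·(-60) = 189.12 m.
That is higher than the 188.6 m at BH-02, so the point is upgradient.

upgradient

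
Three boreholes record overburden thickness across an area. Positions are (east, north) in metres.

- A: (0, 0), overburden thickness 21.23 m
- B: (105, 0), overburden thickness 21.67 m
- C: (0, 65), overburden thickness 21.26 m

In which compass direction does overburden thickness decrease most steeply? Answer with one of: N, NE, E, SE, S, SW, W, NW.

∂d/∂x = (21.67 − 21.23) / (105 − 0) = +0.004190
∂d/∂y = (21.26 − 21.23) / (65 − 0) = +0.0004615
Steepest decrease is along −∇f = (-0.004190 E, -0.0004615 N) → west.

W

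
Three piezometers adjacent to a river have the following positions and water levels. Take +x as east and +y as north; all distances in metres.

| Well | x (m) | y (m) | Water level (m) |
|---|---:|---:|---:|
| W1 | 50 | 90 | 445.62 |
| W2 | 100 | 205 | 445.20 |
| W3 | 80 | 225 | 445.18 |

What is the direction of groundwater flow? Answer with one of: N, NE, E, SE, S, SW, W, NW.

NE

Taking W1 as reference: W2−W1 = (50, 115, -0.42); W3−W1 = (30, 135, -0.44).
Determinant of the coordinate differences = 50·135 − 30·115 = 3300.
∂h/∂x = [(-0.42)·135 − (-0.44)·115] / 3300 = -0.001848
∂h/∂y = [50·(-0.44) − 30·(-0.42)] / 3300 = -0.002848
Flow = −∇h = (+0.001848 east, +0.002848 north), which points northeast.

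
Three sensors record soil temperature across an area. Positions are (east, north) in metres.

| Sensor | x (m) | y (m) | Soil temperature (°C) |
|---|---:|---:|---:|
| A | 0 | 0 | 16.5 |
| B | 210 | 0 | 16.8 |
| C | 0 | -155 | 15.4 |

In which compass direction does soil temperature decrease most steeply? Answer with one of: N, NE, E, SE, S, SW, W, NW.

S

∂T/∂x = (16.8 − 16.5) / (210 − 0) = +0.001429
∂T/∂y = (15.4 − 16.5) / (-155 − 0) = +0.007097
Steepest decrease is along −∇f = (-0.001429 E, -0.007097 N) → south.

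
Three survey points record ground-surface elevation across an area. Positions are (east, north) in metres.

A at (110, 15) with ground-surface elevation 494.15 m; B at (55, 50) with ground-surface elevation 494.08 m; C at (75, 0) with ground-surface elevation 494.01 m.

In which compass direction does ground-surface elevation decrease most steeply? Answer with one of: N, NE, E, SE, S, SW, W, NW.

SW

With z = a·x + b·y + c and A as origin, the differences give:
  (-55)·a + 35·b = -0.07
  (-35)·a + (-15)·b = -0.14
Eliminate b (×(-15) and ×35, subtract): 2050·a = 5.950 → a = ∂z/∂x = +0.002902
Back-substitute: b = ∂z/∂y = +0.002561.
Steepest decrease is along −∇f = (-0.002902 E, -0.002561 N) → southwest.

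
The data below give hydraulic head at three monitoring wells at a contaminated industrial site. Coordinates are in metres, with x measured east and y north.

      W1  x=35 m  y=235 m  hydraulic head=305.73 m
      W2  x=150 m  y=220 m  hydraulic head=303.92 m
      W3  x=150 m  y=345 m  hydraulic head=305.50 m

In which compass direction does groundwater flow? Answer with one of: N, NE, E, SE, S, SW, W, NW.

With h = a·x + b·y + c and W1 as origin, the differences give:
  115·a + (-15)·b = -1.81
  115·a + 110·b = -0.23
Eliminate b (×110 and ×(-15), subtract): 14375·a = -202.550 → a = ∂h/∂x = -0.01409
Back-substitute: b = ∂h/∂y = +0.01264.
Flow = −∇h = (+0.01409 east, -0.01264 north), which points southeast.

SE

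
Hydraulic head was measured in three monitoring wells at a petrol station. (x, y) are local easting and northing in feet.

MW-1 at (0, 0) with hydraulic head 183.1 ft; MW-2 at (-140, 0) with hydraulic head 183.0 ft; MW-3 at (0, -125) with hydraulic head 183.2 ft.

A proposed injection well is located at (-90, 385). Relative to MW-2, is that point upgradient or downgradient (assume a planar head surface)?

∂h/∂x = (183.0 − 183.1) / (-140 − 0) = +0.0007143
∂h/∂y = (183.2 − 183.1) / (-125 − 0) = -0.0008000
Head at (-90, 385) = 183.1 + (+0.0007143)·(-90) + (-0.0008000)·(385) = 182.73 ft.
That is lower than the 183.0 ft at MW-2, so the point is downgradient.

downgradient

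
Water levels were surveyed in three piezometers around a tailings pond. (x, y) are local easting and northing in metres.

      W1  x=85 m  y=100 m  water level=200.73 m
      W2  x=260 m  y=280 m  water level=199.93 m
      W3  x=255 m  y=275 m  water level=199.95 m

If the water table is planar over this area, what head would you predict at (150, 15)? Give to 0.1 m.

Taking W1 as reference: W2−W1 = (175, 180, -0.80); W3−W1 = (170, 175, -0.78).
Solve a·Δx + b·Δy = Δh: det = 175·175 − 170·180 = 25.
∂h/∂x = [(-0.80)·175 − (-0.78)·180] / 25 = +0.01600
∂h/∂y = [175·(-0.78) − 170·(-0.80)] / 25 = -0.02000
h(150, 15) = 200.73 + (+0.01600)·(65) + (-0.02000)·(-85) = 200.73 +1.040 +1.700 = 203.470 m.

203.5 m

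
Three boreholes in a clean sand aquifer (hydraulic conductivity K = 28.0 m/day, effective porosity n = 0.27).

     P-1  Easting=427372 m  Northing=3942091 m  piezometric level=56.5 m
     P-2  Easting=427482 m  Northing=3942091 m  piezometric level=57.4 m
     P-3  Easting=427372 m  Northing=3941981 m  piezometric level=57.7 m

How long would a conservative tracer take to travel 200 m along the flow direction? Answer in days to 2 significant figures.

∂h/∂x = (57.4 − 56.5) / (427482 − 427372) = +0.008182
∂h/∂y = (57.7 − 56.5) / (3941981 − 3942091) = -0.01091
|∇h| = √(0.008182² + -0.01091²) = 0.01364
Seepage velocity v = K·i/n = 28.0 × 0.01364 / 0.27 = 1.415 m/day.
t = 200 / 1.415 = 141.3 days.

140 days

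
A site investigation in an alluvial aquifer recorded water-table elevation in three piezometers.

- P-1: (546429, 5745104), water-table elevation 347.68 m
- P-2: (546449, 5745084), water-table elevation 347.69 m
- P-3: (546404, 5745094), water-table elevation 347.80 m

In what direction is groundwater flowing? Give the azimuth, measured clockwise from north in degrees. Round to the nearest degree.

With h = a·x + b·y + c and P-1 as origin, the differences give:
  20·a + (-20)·b = +0.01
  (-25)·a + (-10)·b = +0.12
Eliminate b (×(-10) and ×(-20), subtract): -700·a = 2.300 → a = ∂h/∂x = -0.003286
Back-substitute: b = ∂h/∂y = -0.003786.
Flow direction (−∇h) has components (+0.003286 E, +0.003786 N).
Azimuth = atan2(E, N) = atan2(+0.003286, +0.003786) = 41.0° ≈ 041°.

041°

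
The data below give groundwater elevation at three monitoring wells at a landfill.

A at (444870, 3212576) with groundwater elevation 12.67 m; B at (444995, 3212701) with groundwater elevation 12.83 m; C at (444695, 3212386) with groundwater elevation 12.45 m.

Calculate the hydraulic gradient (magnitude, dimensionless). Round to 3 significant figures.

With h = a·x + b·y + c and A as origin, the differences give:
  125·a + 125·b = +0.16
  (-175)·a + (-190)·b = -0.22
Eliminate b (×(-190) and ×125, subtract): -1875·a = -2.900 → a = ∂h/∂x = +0.001547
Back-substitute: b = ∂h/∂y = -0.0002667.
|∇h| = √(0.001547² + -0.0002667²) = 0.00157

0.00157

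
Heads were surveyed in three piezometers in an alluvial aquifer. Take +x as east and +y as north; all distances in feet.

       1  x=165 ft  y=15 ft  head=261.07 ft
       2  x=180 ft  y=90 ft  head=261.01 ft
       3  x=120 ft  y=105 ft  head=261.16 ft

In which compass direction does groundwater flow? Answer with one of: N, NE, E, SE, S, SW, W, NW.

E

With h = a·x + b·y + c and 1 as origin, the differences give:
  15·a + 75·b = -0.06
  (-45)·a + 90·b = +0.09
Eliminate b (×90 and ×75, subtract): 4725·a = -12.150 → a = ∂h/∂x = -0.002571
Back-substitute: b = ∂h/∂y = -0.0002857.
Flow = −∇h = (+0.002571 east, +0.0002857 north), which points east.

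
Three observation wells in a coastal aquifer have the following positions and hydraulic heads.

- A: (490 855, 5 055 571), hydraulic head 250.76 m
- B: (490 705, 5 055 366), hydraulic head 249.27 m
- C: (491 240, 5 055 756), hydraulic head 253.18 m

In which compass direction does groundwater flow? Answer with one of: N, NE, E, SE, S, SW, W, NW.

SW

Differences from A: to B (Δx, Δy, Δh) = (-150, -205, -1.49); to C = (385, 185, +2.42).
Determinant of the coordinate differences = (-150)·185 − 385·(-205) = 51175.
∂h/∂x = [(-1.49)·185 − (+2.42)·(-205)] / 51175 = +0.004308
∂h/∂y = [(-150)·(+2.42) − 385·(-1.49)] / 51175 = +0.004116
Flow = −∇h = (-0.004308 east, -0.004116 north), which points southwest.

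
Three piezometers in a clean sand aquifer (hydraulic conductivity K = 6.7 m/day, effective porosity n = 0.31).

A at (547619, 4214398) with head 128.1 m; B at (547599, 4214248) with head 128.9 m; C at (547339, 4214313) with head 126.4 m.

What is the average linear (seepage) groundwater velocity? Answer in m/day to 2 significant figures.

Three-point gradient (reference A): Δ to B = (-20, -150, +0.8), Δ to C = (-280, -85, -1.7).
∂h/∂x = +0.008015, ∂h/∂y = -0.006402 (det = -40300).
|∇h| = √(0.008015² + -0.006402²) = 0.01026
Seepage velocity v = K·i/n = 6.7 × 0.01026 / 0.31 = 0.2217 m/day.

0.22 m/day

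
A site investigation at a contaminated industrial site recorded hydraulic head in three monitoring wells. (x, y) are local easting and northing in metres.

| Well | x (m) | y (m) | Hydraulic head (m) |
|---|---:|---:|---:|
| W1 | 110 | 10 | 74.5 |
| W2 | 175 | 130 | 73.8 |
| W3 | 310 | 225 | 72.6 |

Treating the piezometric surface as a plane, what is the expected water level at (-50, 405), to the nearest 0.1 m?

75.1 m

With h = a·x + b·y + c and W1 as origin, the differences give:
  65·a + 120·b = -0.7
  200·a + 215·b = -1.9
Eliminate b (×215 and ×120, subtract): -10025·a = 77.50 → a = ∂h/∂x = -0.007731
Back-substitute: b = ∂h/∂y = -0.001646.
h(-50, 405) = 74.5 + (-0.007731)·(-160) + (-0.001646)·(395) = 74.5 +1.237 -0.650 = 75.087 m.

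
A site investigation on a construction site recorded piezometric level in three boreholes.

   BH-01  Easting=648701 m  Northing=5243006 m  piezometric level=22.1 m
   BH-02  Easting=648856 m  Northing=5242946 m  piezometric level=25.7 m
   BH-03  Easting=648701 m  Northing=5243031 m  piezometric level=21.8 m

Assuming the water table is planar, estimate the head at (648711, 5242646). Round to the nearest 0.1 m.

Differences from BH-01: to BH-02 (Δx, Δy, Δh) = (155, -60, +3.6); to BH-03 = (0, 25, -0.3).
Solve a·Δx + b·Δy = Δh: det = 155·25 − 0·(-60) = 3875.
∂h/∂x = [(+3.6)·25 − (-0.3)·(-60)] / 3875 = +0.01858
∂h/∂y = [155·(-0.3) − 0·(+3.6)] / 3875 = -0.01200
h(648711, 5242646) = 22.1 + (+0.01858)·(10) + (-0.01200)·(-360) = 22.1 +0.186 +4.320 = 26.606 m.

26.6 m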